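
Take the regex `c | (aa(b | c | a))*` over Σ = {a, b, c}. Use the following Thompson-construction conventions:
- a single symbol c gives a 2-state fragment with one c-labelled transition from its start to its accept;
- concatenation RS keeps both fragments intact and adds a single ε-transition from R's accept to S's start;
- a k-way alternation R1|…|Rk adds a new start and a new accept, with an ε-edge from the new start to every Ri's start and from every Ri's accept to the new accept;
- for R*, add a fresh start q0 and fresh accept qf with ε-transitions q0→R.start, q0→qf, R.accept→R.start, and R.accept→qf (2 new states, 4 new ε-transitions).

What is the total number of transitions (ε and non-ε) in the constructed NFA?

Building bottom-up:
Each of the 6 symbol leaves contributes 1 transition (1 symbol, 0 ε).
  b | c | a → 9 transitions (3 symbol, 6 ε)
  aa(b | c | a) → 13 transitions (5 symbol, 8 ε)
  (aa(b | c | a))* → 17 transitions (5 symbol, 12 ε)
  c | (aa(b | c | a))* → 22 transitions (6 symbol, 16 ε)

22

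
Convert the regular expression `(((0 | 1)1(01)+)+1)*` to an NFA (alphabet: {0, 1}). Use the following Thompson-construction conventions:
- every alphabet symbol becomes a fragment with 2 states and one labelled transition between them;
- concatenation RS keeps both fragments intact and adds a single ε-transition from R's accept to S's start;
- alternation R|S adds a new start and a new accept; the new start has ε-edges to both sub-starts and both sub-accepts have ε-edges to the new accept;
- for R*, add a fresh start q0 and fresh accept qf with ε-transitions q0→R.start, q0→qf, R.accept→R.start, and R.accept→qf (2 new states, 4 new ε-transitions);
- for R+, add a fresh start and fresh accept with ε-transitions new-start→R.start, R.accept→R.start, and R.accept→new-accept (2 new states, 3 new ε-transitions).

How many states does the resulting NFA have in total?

Recursing over subexpressions:
Each of the 6 symbol leaves contributes a 2-state fragment.
  0 | 1 : 6 states
  01 : 4 states
  (01)+ : 6 states
  (0 | 1)1(01)+ : 14 states
  ((0 | 1)1(01)+)+ : 16 states
  ((0 | 1)1(01)+)+1 : 18 states
  (((0 | 1)1(01)+)+1)* : 20 states

20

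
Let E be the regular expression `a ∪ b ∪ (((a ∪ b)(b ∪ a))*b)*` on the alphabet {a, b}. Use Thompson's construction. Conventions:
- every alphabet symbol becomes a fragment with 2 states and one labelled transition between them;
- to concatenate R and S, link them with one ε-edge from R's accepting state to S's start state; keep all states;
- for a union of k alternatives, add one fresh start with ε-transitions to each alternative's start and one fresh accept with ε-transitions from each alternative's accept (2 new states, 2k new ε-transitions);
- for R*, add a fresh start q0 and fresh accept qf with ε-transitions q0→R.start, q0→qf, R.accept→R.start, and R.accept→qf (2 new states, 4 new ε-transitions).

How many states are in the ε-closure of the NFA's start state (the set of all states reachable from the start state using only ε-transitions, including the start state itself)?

Compute the ε-closure size of each fragment's start state recursively; a symbol fragment's start has no outgoing ε-edge, so its closure is just itself (size 1).
  a ∪ b → new start ε-reaches every alternative's start; none of them accept ε, so the new accept is not reached: |ε-closure| = 1 + 1 + 1 = 3
  b ∪ a → new start ε-reaches every alternative's start; none of them accept ε, so the new accept is not reached: |ε-closure| = 1 + 1 + 1 = 3
  (a ∪ b)(b ∪ a) → same as the first factor's closure: |ε-closure| = 3
  ((a ∪ b)(b ∪ a))* → new start has ε-edges to the inner start and to the new accept, so |ε-closure| = 2 + 3 = 5
  ((a ∪ b)(b ∪ a))*b → |ε-closure| = 5 + 1 = 6 (closure spills across the concat boundary because the left factor accepts ε)
  (((a ∪ b)(b ∪ a))*b)* → the star's fresh start ε-reaches both the body's start and the fresh accept: |ε-closure| = 2 + 6 = 8
  a ∪ b ∪ (((a ∪ b)(b ∪ a))*b)* → new start ε-reaches every alternative's start; at least one alternative accepts ε, so the union's new accept is reached too: |ε-closure| = 1 + 1 + 1 + 8 + 1 = 12

12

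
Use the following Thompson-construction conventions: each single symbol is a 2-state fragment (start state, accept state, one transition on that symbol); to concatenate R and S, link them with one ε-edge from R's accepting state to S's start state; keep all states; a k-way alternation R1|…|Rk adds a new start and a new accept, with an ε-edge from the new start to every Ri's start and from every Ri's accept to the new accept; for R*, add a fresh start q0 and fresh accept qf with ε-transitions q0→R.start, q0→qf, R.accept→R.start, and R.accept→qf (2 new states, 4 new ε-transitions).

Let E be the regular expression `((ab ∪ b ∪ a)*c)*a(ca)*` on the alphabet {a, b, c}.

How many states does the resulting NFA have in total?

Bottom-up over the parse tree:
Each of the 8 symbol leaves contributes a 2-state fragment.
  ab = 4 states
  ab ∪ b ∪ a = 10 states
  (ab ∪ b ∪ a)* = 12 states
  (ab ∪ b ∪ a)*c = 14 states
  ((ab ∪ b ∪ a)*c)* = 16 states
  ca = 4 states
  (ca)* = 6 states
  ((ab ∪ b ∪ a)*c)*a(ca)* = 24 states

24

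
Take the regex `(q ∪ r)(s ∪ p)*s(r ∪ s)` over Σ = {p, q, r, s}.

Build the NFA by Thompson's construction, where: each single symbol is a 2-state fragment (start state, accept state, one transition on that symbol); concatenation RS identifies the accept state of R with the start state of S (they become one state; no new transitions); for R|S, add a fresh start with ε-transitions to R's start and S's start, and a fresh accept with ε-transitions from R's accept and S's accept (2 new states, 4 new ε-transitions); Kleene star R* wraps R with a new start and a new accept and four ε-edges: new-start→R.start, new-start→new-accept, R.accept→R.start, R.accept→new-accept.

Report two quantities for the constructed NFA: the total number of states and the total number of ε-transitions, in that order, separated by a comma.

By structural recursion:
Each of the 7 symbol leaves contributes 2 states and 0 ε-transitions.
  q ∪ r → 6 states, 4 ε-transitions
  s ∪ p → 6 states, 4 ε-transitions
  (s ∪ p)* → 8 states, 8 ε-transitions
  r ∪ s → 6 states, 4 ε-transitions
  (q ∪ r)(s ∪ p)*s(r ∪ s) → 19 states, 16 ε-transitions

19, 16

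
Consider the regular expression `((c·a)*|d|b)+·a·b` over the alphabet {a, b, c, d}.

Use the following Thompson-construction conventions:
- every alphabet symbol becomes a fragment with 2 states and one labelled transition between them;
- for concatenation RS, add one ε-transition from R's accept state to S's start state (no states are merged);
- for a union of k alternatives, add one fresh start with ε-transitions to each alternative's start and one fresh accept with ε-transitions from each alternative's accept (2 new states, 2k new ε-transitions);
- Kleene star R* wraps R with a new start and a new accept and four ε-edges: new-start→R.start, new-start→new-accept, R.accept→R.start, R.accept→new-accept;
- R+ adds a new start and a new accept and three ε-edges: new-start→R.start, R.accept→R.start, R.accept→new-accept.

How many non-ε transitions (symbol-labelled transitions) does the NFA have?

By structural recursion:
Each of the 6 symbol leaves contributes exactly 1 symbol transition.
  c·a : 2 symbol transitions
  (c·a)* : 2 symbol transitions
  (c·a)*|d|b : 4 symbol transitions
  ((c·a)*|d|b)+ : 4 symbol transitions
  ((c·a)*|d|b)+·a·b : 6 symbol transitions

6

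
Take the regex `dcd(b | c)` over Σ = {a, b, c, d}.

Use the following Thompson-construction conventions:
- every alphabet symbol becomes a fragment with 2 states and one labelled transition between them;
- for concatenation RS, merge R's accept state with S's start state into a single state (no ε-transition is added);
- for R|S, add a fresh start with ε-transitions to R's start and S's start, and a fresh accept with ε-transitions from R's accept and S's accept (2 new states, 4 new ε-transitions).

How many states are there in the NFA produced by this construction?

9

Building bottom-up:
Each of the 5 symbol leaves contributes a 2-state fragment.
  b | c = 6 states
  dcd(b | c) = 9 states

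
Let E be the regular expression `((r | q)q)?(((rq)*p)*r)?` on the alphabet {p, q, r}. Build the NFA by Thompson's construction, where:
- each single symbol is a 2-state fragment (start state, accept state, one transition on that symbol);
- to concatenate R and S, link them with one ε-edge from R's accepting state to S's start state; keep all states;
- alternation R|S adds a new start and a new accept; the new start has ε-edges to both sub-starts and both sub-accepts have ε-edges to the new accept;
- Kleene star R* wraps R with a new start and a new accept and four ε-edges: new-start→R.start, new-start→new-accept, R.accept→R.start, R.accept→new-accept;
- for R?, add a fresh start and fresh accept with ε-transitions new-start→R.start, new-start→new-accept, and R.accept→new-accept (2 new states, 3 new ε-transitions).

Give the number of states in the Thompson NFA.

24

By structural recursion:
Each of the 7 symbol leaves contributes a 2-state fragment.
  r | q — 6 states
  (r | q)q — 8 states
  ((r | q)q)? — 10 states
  rq — 4 states
  (rq)* — 6 states
  (rq)*p — 8 states
  ((rq)*p)* — 10 states
  ((rq)*p)*r — 12 states
  (((rq)*p)*r)? — 14 states
  ((r | q)q)?(((rq)*p)*r)? — 24 states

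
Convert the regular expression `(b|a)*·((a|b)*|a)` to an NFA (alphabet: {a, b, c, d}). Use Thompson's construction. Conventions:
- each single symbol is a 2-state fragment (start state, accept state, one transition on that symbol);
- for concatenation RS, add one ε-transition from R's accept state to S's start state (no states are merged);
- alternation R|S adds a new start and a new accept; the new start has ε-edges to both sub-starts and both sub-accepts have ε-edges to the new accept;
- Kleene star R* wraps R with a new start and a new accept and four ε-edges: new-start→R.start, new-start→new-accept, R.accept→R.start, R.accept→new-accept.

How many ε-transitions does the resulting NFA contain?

Building bottom-up:
Each of the 5 symbol leaves contributes 0 ε-transitions.
  b|a = 4 ε-transitions
  (b|a)* = 8 ε-transitions
  a|b = 4 ε-transitions
  (a|b)* = 8 ε-transitions
  (a|b)*|a = 12 ε-transitions
  (b|a)*·((a|b)*|a) = 21 ε-transitions

21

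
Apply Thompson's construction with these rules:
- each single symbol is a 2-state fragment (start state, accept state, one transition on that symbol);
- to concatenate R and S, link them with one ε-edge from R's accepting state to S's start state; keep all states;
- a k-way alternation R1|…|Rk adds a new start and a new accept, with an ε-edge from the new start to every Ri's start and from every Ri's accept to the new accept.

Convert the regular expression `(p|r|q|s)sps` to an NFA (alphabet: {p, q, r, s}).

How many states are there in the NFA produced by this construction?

16

Per subexpression:
Each of the 7 symbol leaves contributes a 2-state fragment.
  p|r|q|s — 10 states
  (p|r|q|s)sps — 16 states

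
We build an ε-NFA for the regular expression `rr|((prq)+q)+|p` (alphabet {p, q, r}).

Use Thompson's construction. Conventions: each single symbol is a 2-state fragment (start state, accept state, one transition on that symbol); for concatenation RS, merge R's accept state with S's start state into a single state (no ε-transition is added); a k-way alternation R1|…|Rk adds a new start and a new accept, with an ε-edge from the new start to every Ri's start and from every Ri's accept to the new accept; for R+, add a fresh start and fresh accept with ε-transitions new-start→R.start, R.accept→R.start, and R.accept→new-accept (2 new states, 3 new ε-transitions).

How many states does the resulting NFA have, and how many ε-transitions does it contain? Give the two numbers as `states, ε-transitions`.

16, 12

Recursing over subexpressions:
Each of the 7 symbol leaves contributes 2 states and 0 ε-transitions.
  rr : 3 states, 0 ε-transitions
  prq : 4 states, 0 ε-transitions
  (prq)+ : 6 states, 3 ε-transitions
  (prq)+q : 7 states, 3 ε-transitions
  ((prq)+q)+ : 9 states, 6 ε-transitions
  rr|((prq)+q)+|p : 16 states, 12 ε-transitions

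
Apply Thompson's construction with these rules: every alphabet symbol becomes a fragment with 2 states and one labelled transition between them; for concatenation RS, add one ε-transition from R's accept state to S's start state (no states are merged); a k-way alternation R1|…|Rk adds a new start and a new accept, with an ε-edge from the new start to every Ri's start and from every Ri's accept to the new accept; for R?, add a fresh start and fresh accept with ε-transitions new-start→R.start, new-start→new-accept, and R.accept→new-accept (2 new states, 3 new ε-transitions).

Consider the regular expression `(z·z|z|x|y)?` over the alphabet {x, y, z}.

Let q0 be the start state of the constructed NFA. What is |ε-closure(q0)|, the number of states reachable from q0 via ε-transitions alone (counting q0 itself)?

Compute the ε-closure size of each fragment's start state recursively; a symbol fragment's start has no outgoing ε-edge, so its closure is just itself (size 1).
  z·z → same as the first factor's closure: C = 1
  z·z|z|x|y → C = 1 + 1 + 1 + 1 + 1 = 5 (the new accept is not ε-reachable since no branch accepts ε)
  (z·z|z|x|y)? → C = 1 (new start) + 5 (body) + 1 (new accept, via ε) = 7

7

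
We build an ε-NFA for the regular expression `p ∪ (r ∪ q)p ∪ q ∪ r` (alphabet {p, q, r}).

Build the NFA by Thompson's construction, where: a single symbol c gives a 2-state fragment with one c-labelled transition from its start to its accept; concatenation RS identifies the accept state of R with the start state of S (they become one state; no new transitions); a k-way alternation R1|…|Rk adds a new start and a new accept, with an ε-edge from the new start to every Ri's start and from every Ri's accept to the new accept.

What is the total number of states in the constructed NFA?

15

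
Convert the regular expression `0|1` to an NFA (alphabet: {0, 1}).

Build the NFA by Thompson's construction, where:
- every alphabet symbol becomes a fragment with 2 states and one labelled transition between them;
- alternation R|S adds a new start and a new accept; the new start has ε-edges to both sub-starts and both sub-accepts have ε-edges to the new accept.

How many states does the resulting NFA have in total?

6

Per subexpression:
Each of the 2 symbol leaves contributes a 2-state fragment.
  0|1 → 6 states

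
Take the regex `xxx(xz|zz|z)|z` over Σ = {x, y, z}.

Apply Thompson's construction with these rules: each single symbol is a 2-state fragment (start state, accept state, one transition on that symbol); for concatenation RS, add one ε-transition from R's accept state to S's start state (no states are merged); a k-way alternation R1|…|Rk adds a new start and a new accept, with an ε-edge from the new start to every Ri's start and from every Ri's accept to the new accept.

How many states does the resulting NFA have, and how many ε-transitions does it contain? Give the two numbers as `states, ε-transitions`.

Bottom-up over the parse tree:
Each of the 9 symbol leaves contributes 2 states and 0 ε-transitions.
  xz : 4 states, 1 ε-transition
  zz : 4 states, 1 ε-transition
  xz|zz|z : 12 states, 8 ε-transitions
  xxx(xz|zz|z) : 18 states, 11 ε-transitions
  xxx(xz|zz|z)|z : 22 states, 15 ε-transitions

22, 15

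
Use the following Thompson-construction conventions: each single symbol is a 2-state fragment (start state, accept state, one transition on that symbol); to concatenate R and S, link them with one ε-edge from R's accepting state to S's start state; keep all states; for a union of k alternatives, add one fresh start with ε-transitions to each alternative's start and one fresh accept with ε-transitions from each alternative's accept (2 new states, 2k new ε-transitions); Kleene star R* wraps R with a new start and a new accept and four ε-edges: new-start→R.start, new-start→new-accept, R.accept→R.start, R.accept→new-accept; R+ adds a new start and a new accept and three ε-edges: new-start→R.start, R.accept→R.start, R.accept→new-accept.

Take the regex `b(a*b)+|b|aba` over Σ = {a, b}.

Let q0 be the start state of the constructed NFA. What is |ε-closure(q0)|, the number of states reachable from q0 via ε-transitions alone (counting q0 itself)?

Let C(F) = |ε-closure(F.start)| within fragment F, and note whether F accepts ε. Symbol fragments have C = 1 and do not accept ε. Then:
  a* → the star's fresh start ε-reaches both the body's start and the fresh accept: |ε-closure| = 2 + 1 = 3
  a*b → the left operand accepts ε, so the closure extends into the next operand (via the concat ε-link); |ε-closure| = 3 + 1 = 4
  (a*b)+ → new start ε-reaches only the body's start; the new accept needs a symbol first: |ε-closure| = 1 + 4 = 5
  b(a*b)+ → same as the first factor's closure: |ε-closure| = 1
  aba → |ε-closure| equals the left operand's closure size = 1 (its accept is not ε-reachable, so the closure stops there)
  b(a*b)+|b|aba → new start ε-reaches every alternative's start; none of them accept ε, so the new accept is not reached: |ε-closure| = 1 + 1 + 1 + 1 = 4

4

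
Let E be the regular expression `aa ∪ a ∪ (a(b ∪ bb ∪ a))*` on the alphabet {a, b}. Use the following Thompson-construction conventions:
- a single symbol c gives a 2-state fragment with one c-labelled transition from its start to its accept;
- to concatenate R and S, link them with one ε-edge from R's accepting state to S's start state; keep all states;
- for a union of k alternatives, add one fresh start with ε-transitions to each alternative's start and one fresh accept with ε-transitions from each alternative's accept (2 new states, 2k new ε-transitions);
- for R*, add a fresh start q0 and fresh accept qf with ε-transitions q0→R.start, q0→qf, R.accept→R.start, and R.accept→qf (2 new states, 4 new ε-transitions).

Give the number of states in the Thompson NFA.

Per subexpression:
Each of the 8 symbol leaves contributes a 2-state fragment.
  aa : 4 states
  bb : 4 states
  b ∪ bb ∪ a : 10 states
  a(b ∪ bb ∪ a) : 12 states
  (a(b ∪ bb ∪ a))* : 14 states
  aa ∪ a ∪ (a(b ∪ bb ∪ a))* : 22 states

22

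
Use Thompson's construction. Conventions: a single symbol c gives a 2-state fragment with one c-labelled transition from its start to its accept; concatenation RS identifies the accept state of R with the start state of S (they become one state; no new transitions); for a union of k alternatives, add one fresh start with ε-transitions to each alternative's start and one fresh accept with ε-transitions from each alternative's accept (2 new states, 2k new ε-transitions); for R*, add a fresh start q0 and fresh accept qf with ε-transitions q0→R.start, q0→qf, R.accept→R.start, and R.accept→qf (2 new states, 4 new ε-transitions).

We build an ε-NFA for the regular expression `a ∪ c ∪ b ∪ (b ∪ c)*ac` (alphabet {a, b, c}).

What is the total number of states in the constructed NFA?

Bottom-up over the parse tree:
Each of the 7 symbol leaves contributes a 2-state fragment.
  b ∪ c : 6 states
  (b ∪ c)* : 8 states
  (b ∪ c)*ac : 10 states
  a ∪ c ∪ b ∪ (b ∪ c)*ac : 18 states

18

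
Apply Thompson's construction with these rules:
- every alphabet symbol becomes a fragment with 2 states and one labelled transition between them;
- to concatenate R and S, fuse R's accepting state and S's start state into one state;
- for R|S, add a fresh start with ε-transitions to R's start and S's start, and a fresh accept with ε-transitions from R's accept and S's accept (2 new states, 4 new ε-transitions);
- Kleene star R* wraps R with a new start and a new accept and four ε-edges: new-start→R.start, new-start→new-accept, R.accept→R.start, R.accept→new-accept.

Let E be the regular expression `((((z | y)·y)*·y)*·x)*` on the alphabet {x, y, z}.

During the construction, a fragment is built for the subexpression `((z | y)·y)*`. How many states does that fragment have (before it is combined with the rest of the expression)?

9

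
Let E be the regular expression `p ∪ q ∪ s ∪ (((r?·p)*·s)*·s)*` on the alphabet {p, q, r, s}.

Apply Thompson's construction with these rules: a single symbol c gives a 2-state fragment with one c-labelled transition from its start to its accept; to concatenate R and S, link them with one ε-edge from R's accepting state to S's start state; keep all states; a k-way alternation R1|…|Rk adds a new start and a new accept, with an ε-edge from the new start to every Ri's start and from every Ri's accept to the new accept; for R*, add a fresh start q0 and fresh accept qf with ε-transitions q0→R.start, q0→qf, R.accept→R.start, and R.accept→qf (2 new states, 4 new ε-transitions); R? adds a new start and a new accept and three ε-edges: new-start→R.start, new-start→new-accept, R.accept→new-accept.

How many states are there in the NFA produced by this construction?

Recursing over subexpressions:
Each of the 7 symbol leaves contributes a 2-state fragment.
  r? — 4 states
  r?·p — 6 states
  (r?·p)* — 8 states
  (r?·p)*·s — 10 states
  ((r?·p)*·s)* — 12 states
  ((r?·p)*·s)*·s — 14 states
  (((r?·p)*·s)*·s)* — 16 states
  p ∪ q ∪ s ∪ (((r?·p)*·s)*·s)* — 24 states

24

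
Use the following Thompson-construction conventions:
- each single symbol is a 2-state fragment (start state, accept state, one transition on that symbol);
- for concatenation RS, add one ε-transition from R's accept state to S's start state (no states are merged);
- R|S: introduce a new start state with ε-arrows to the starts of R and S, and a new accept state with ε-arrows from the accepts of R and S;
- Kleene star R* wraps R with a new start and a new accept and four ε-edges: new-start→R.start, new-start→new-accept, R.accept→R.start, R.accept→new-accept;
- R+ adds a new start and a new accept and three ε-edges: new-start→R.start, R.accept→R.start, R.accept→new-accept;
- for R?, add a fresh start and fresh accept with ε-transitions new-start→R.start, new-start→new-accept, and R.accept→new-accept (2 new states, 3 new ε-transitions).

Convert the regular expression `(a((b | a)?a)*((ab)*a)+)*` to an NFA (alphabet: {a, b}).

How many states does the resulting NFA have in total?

Bottom-up over the parse tree:
Each of the 7 symbol leaves contributes a 2-state fragment.
  b | a — 6 states
  (b | a)? — 8 states
  (b | a)?a — 10 states
  ((b | a)?a)* — 12 states
  ab — 4 states
  (ab)* — 6 states
  (ab)*a — 8 states
  ((ab)*a)+ — 10 states
  a((b | a)?a)*((ab)*a)+ — 24 states
  (a((b | a)?a)*((ab)*a)+)* — 26 states

26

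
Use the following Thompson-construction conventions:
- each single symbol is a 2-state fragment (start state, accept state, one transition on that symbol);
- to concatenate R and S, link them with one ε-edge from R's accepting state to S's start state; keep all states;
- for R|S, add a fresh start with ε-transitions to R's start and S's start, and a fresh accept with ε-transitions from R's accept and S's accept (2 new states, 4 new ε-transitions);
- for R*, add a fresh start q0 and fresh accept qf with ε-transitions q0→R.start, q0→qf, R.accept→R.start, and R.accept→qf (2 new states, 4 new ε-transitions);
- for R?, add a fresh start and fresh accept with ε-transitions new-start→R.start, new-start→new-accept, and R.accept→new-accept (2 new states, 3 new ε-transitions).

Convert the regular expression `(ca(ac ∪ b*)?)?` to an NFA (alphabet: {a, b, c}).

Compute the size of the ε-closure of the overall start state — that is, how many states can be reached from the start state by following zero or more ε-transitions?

Work bottom-up. For each fragment F, track |ε-closure(F.start)| and whether F's accept lies in that closure (i.e. whether F accepts ε). A single-symbol fragment has closure size 1 and does not accept ε.
  ac → |closure| equals the left operand's closure size = 1 (its accept is not ε-reachable, so the closure stops there)
  b* → |closure| = 1 (new start) + 1 (body) + 1 (new accept) = 3
  ac ∪ b* → |closure| = 1 (new start) + (1 + 3) + 1 (new accept, since some branch ε-reaches its own accept) = 6
  (ac ∪ b*)? → |closure| = 1 (new start) + 6 (body) + 1 (new accept, via ε) = 8
  ca(ac ∪ b*)? → same as the first factor's closure: |closure| = 1
  (ca(ac ∪ b*)?)? → |closure| = 1 (new start) + 1 (body) + 1 (new accept, via ε) = 3

3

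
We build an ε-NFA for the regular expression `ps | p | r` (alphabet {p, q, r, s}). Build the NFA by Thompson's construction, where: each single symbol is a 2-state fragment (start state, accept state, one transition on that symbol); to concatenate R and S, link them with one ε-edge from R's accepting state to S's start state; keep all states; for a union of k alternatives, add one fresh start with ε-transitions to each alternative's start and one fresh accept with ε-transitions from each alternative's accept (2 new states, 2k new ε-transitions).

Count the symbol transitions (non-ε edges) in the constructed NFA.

Per subexpression:
Each of the 4 symbol leaves contributes exactly 1 symbol transition.
  ps — 2 symbol transitions
  ps | p | r — 4 symbol transitions

4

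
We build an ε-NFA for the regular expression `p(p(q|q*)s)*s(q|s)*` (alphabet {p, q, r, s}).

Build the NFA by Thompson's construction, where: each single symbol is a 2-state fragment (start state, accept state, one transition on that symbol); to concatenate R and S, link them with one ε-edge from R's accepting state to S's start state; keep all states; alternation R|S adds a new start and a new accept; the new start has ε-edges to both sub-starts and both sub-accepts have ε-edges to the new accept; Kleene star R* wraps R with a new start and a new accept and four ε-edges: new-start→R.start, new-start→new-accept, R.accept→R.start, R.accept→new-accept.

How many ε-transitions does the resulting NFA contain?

25

By structural recursion:
Each of the 8 symbol leaves contributes 0 ε-transitions.
  q* → 4 ε-transitions
  q|q* → 8 ε-transitions
  p(q|q*)s → 10 ε-transitions
  (p(q|q*)s)* → 14 ε-transitions
  q|s → 4 ε-transitions
  (q|s)* → 8 ε-transitions
  p(p(q|q*)s)*s(q|s)* → 25 ε-transitions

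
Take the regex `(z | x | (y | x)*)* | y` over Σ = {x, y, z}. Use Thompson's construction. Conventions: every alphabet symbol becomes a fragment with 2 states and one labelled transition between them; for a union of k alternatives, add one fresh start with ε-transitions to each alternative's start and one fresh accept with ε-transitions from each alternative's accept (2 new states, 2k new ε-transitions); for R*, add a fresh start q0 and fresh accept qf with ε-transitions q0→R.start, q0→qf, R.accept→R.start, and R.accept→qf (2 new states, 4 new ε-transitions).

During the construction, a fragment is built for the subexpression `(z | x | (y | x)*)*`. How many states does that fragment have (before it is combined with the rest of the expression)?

16

Fragment for `(z | x | (y | x)*)*`:
Each of the 4 symbol leaves contributes a 2-state fragment.
  y | x — 6 states
  (y | x)* — 8 states
  z | x | (y | x)* — 14 states
  (z | x | (y | x)*)* — 16 states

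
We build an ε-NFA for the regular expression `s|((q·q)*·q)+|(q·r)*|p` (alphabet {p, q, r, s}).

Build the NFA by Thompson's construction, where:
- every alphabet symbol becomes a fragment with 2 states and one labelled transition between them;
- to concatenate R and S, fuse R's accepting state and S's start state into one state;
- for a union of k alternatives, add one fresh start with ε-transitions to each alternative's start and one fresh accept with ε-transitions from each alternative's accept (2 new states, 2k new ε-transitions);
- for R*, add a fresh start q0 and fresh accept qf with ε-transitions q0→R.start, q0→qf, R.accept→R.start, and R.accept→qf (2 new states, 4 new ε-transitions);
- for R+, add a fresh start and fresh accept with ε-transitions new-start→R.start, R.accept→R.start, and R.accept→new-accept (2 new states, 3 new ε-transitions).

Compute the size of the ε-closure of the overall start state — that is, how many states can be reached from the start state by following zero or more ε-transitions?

Compute the ε-closure size of each fragment's start state recursively; a symbol fragment's start has no outgoing ε-edge, so its closure is just itself (size 1).
  q·q — |closure| equals the left operand's closure size = 1 (its accept is not ε-reachable, so the closure stops there)
  (q·q)* — |closure| = 1 (new start) + 1 (body) + 1 (new accept) = 3
  (q·q)*·q — the left operand accepts ε, so the closure extends into the next operand (the shared merged state is already counted); |closure| = 3 + (1−1) = 3
  ((q·q)*·q)+ — |closure| = 1 + 3 = 4 (the body doesn't accept ε, so the new accept is not reached)
  q·r — same as the first factor's closure: |closure| = 1
  (q·r)* — |closure| = 1 (new start) + 1 (body) + 1 (new accept) = 3
  s|((q·q)*·q)+|(q·r)*|p — |closure| = 1 (new start) + (1 + 4 + 3 + 1) + 1 (new accept, since some branch ε-reaches its own accept) = 11

11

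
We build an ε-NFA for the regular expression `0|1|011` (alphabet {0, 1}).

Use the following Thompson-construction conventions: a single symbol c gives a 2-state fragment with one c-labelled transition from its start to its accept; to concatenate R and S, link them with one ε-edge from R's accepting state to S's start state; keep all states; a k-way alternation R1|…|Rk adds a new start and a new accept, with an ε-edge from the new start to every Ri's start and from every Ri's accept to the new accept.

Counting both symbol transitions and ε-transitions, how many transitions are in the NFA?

13

Bottom-up over the parse tree:
Each of the 5 symbol leaves contributes 1 transition (1 symbol, 0 ε).
  011 = 5 transitions (3 symbol, 2 ε)
  0|1|011 = 13 transitions (5 symbol, 8 ε)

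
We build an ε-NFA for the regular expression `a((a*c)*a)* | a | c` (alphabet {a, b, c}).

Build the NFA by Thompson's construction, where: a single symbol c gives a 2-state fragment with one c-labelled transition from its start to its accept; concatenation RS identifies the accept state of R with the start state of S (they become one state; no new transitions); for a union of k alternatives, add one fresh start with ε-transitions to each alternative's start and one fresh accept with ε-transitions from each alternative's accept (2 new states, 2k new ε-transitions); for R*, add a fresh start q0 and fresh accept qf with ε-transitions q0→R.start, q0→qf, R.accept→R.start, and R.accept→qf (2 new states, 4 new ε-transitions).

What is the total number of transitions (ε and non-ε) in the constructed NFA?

By structural recursion:
Each of the 6 symbol leaves contributes 1 transition (1 symbol, 0 ε).
  a* : 5 transitions (1 symbol, 4 ε)
  a*c : 6 transitions (2 symbol, 4 ε)
  (a*c)* : 10 transitions (2 symbol, 8 ε)
  (a*c)*a : 11 transitions (3 symbol, 8 ε)
  ((a*c)*a)* : 15 transitions (3 symbol, 12 ε)
  a((a*c)*a)* : 16 transitions (4 symbol, 12 ε)
  a((a*c)*a)* | a | c : 24 transitions (6 symbol, 18 ε)

24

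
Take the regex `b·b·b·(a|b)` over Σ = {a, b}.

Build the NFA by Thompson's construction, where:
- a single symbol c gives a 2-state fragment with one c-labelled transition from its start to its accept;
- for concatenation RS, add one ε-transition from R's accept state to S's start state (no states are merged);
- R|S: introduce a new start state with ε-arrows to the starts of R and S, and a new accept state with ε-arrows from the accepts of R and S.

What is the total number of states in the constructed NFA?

12

By structural recursion:
Each of the 5 symbol leaves contributes a 2-state fragment.
  a|b — 6 states
  b·b·b·(a|b) — 12 states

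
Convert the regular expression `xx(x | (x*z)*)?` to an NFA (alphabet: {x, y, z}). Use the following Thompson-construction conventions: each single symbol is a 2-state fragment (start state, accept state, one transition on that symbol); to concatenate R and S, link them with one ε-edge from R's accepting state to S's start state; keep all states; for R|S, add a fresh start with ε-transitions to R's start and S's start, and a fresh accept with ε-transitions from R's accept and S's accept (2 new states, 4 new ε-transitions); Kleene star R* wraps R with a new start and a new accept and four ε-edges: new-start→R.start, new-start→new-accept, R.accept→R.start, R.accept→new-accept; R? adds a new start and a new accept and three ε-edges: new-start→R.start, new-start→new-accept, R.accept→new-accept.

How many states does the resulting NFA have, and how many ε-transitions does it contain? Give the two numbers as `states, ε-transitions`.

Recursing over subexpressions:
Each of the 5 symbol leaves contributes 2 states and 0 ε-transitions.
  x* → 4 states, 4 ε-transitions
  x*z → 6 states, 5 ε-transitions
  (x*z)* → 8 states, 9 ε-transitions
  x | (x*z)* → 12 states, 13 ε-transitions
  (x | (x*z)*)? → 14 states, 16 ε-transitions
  xx(x | (x*z)*)? → 18 states, 18 ε-transitions

18, 18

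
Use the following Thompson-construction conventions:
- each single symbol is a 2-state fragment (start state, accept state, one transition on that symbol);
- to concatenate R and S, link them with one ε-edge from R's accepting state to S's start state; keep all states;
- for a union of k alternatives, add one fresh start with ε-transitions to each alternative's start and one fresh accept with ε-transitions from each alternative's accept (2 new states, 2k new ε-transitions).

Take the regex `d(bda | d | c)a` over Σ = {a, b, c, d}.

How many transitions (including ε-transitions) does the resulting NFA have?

Per subexpression:
Each of the 7 symbol leaves contributes 1 transition (1 symbol, 0 ε).
  bda — 5 transitions (3 symbol, 2 ε)
  bda | d | c — 13 transitions (5 symbol, 8 ε)
  d(bda | d | c)a — 17 transitions (7 symbol, 10 ε)

17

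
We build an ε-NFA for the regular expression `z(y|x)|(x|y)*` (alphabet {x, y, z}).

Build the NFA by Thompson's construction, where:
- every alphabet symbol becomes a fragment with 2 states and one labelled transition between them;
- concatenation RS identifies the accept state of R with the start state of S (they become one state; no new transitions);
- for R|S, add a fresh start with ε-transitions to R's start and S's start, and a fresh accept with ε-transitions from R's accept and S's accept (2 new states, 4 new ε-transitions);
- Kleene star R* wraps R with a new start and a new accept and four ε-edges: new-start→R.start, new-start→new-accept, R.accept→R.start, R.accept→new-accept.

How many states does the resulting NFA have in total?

17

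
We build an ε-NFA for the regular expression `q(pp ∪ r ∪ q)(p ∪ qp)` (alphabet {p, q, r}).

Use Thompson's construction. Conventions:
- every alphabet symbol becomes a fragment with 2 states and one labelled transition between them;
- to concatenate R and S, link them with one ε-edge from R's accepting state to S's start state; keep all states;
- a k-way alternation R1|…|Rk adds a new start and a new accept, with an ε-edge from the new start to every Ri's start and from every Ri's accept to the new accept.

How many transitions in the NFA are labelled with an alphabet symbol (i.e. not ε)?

Per subexpression:
Each of the 8 symbol leaves contributes exactly 1 symbol transition.
  pp → 2 symbol transitions
  pp ∪ r ∪ q → 4 symbol transitions
  qp → 2 symbol transitions
  p ∪ qp → 3 symbol transitions
  q(pp ∪ r ∪ q)(p ∪ qp) → 8 symbol transitions

8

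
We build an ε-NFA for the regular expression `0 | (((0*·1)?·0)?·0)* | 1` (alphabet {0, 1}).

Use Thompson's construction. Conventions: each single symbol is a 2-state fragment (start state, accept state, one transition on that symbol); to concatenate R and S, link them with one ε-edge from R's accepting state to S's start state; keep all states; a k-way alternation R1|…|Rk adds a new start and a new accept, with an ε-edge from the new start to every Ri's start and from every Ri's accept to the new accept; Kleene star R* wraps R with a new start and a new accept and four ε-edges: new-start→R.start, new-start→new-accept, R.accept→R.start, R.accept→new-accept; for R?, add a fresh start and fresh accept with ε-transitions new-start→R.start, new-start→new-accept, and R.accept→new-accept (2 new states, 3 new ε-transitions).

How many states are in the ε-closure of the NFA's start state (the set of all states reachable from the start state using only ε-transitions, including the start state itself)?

16

Let C(F) = |ε-closure(F.start)| within fragment F, and note whether F accepts ε. Symbol fragments have C = 1 and do not accept ε. Then:
  0* — new start has ε-edges to the inner start and to the new accept, so C = 2 + 1 = 3
  0*·1 — C = 3 + 1 = 4 (closure spills across the concat boundary because the left factor accepts ε)
  (0*·1)? — C = 1 (new start) + 4 (body) + 1 (new accept, via ε) = 6
  (0*·1)?·0 — the left operand accepts ε, so the closure extends into the next operand (via the concat ε-link); C = 6 + 1 = 7
  ((0*·1)?·0)? — C = 1 (new start) + 7 (body) + 1 (new accept, via ε) = 9
  ((0*·1)?·0)?·0 — C = 9 + 1 = 10 (closure spills across the concat boundary because the left factor accepts ε)
  (((0*·1)?·0)?·0)* — new start has ε-edges to the inner start and to the new accept, so C = 2 + 10 = 12
  0 | (((0*·1)?·0)?·0)* | 1 — new start ε-reaches every alternative's start; at least one alternative accepts ε, so the union's new accept is reached too: C = 1 + 1 + 12 + 1 + 1 = 16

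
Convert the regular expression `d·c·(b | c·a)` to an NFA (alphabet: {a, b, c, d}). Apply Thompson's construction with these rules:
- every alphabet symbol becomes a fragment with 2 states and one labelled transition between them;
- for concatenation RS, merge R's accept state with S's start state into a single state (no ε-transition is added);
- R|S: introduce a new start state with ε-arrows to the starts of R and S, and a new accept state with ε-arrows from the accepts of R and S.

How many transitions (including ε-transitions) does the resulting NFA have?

9

Recursing over subexpressions:
Each of the 5 symbol leaves contributes 1 transition (1 symbol, 0 ε).
  c·a — 2 transitions (2 symbol, 0 ε)
  b | c·a — 7 transitions (3 symbol, 4 ε)
  d·c·(b | c·a) — 9 transitions (5 symbol, 4 ε)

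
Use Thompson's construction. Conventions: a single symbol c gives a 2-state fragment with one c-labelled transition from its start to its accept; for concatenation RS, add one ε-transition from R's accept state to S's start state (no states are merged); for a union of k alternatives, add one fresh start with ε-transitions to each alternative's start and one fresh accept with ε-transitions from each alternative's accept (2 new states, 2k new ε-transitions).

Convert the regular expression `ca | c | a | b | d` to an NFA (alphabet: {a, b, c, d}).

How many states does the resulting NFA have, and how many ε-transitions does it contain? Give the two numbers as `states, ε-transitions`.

By structural recursion:
Each of the 6 symbol leaves contributes 2 states and 0 ε-transitions.
  ca → 4 states, 1 ε-transition
  ca | c | a | b | d → 14 states, 11 ε-transitions

14, 11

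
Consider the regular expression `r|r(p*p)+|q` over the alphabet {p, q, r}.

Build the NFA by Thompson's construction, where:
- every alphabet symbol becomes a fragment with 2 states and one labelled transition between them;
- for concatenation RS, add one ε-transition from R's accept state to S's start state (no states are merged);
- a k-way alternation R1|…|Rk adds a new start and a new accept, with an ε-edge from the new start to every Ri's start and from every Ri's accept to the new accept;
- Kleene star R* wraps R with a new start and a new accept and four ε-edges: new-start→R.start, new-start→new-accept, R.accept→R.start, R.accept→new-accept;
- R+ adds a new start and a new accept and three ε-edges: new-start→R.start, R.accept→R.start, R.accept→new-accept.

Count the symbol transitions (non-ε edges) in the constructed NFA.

Per subexpression:
Each of the 5 symbol leaves contributes exactly 1 symbol transition.
  p* — 1 symbol transition
  p*p — 2 symbol transitions
  (p*p)+ — 2 symbol transitions
  r(p*p)+ — 3 symbol transitions
  r|r(p*p)+|q — 5 symbol transitions

5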